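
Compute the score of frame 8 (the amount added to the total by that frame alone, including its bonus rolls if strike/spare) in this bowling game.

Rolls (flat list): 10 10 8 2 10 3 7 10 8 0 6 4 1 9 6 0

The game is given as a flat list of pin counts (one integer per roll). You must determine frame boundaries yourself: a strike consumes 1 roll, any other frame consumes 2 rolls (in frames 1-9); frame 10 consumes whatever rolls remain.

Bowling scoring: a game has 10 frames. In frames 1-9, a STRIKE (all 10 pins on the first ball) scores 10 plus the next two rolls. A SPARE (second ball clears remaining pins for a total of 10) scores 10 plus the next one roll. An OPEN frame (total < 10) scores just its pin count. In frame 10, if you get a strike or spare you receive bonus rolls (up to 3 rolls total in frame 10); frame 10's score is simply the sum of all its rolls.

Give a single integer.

Frame 1: STRIKE. 10 + next two rolls (10+8) = 28. Cumulative: 28
Frame 2: STRIKE. 10 + next two rolls (8+2) = 20. Cumulative: 48
Frame 3: SPARE (8+2=10). 10 + next roll (10) = 20. Cumulative: 68
Frame 4: STRIKE. 10 + next two rolls (3+7) = 20. Cumulative: 88
Frame 5: SPARE (3+7=10). 10 + next roll (10) = 20. Cumulative: 108
Frame 6: STRIKE. 10 + next two rolls (8+0) = 18. Cumulative: 126
Frame 7: OPEN (8+0=8). Cumulative: 134
Frame 8: SPARE (6+4=10). 10 + next roll (1) = 11. Cumulative: 145
Frame 9: SPARE (1+9=10). 10 + next roll (6) = 16. Cumulative: 161
Frame 10: OPEN. Sum of all frame-10 rolls (6+0) = 6. Cumulative: 167

Answer: 11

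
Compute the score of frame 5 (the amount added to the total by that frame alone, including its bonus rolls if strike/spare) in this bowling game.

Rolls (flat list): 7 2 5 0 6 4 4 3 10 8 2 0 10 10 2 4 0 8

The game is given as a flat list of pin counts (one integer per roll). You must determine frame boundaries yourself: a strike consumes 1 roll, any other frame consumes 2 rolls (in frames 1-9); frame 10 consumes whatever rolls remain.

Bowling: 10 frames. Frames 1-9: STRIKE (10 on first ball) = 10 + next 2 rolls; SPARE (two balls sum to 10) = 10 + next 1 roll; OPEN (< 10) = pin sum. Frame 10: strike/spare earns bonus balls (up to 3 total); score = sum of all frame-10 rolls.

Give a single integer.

Frame 1: OPEN (7+2=9). Cumulative: 9
Frame 2: OPEN (5+0=5). Cumulative: 14
Frame 3: SPARE (6+4=10). 10 + next roll (4) = 14. Cumulative: 28
Frame 4: OPEN (4+3=7). Cumulative: 35
Frame 5: STRIKE. 10 + next two rolls (8+2) = 20. Cumulative: 55
Frame 6: SPARE (8+2=10). 10 + next roll (0) = 10. Cumulative: 65
Frame 7: SPARE (0+10=10). 10 + next roll (10) = 20. Cumulative: 85

Answer: 20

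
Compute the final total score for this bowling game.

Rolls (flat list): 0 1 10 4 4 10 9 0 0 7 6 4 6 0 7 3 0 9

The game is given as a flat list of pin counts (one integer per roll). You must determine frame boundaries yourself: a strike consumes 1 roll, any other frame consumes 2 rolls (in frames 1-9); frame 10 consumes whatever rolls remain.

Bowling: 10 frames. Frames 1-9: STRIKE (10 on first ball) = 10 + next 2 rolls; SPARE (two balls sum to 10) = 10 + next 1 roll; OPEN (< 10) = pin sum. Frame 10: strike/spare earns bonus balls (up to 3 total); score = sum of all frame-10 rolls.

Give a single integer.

Answer: 103

Derivation:
Frame 1: OPEN (0+1=1). Cumulative: 1
Frame 2: STRIKE. 10 + next two rolls (4+4) = 18. Cumulative: 19
Frame 3: OPEN (4+4=8). Cumulative: 27
Frame 4: STRIKE. 10 + next two rolls (9+0) = 19. Cumulative: 46
Frame 5: OPEN (9+0=9). Cumulative: 55
Frame 6: OPEN (0+7=7). Cumulative: 62
Frame 7: SPARE (6+4=10). 10 + next roll (6) = 16. Cumulative: 78
Frame 8: OPEN (6+0=6). Cumulative: 84
Frame 9: SPARE (7+3=10). 10 + next roll (0) = 10. Cumulative: 94
Frame 10: OPEN. Sum of all frame-10 rolls (0+9) = 9. Cumulative: 103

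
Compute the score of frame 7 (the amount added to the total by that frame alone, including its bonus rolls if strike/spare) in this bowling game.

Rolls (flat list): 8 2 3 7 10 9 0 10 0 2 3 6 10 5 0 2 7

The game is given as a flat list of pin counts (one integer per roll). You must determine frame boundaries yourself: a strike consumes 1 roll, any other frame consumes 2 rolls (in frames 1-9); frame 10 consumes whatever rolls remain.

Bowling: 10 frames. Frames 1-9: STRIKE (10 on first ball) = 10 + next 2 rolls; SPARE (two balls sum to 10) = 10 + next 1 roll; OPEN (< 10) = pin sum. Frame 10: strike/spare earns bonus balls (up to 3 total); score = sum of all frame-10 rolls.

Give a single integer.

Frame 1: SPARE (8+2=10). 10 + next roll (3) = 13. Cumulative: 13
Frame 2: SPARE (3+7=10). 10 + next roll (10) = 20. Cumulative: 33
Frame 3: STRIKE. 10 + next two rolls (9+0) = 19. Cumulative: 52
Frame 4: OPEN (9+0=9). Cumulative: 61
Frame 5: STRIKE. 10 + next two rolls (0+2) = 12. Cumulative: 73
Frame 6: OPEN (0+2=2). Cumulative: 75
Frame 7: OPEN (3+6=9). Cumulative: 84
Frame 8: STRIKE. 10 + next two rolls (5+0) = 15. Cumulative: 99
Frame 9: OPEN (5+0=5). Cumulative: 104

Answer: 9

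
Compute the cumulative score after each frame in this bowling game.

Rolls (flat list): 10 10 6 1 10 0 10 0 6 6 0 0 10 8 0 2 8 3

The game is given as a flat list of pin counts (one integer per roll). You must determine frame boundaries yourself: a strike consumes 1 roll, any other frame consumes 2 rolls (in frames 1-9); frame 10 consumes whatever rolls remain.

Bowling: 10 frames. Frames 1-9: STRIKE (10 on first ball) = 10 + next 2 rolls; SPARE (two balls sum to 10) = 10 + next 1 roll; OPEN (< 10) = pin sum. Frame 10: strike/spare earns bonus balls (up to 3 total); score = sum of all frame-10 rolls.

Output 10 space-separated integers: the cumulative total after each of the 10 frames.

Frame 1: STRIKE. 10 + next two rolls (10+6) = 26. Cumulative: 26
Frame 2: STRIKE. 10 + next two rolls (6+1) = 17. Cumulative: 43
Frame 3: OPEN (6+1=7). Cumulative: 50
Frame 4: STRIKE. 10 + next two rolls (0+10) = 20. Cumulative: 70
Frame 5: SPARE (0+10=10). 10 + next roll (0) = 10. Cumulative: 80
Frame 6: OPEN (0+6=6). Cumulative: 86
Frame 7: OPEN (6+0=6). Cumulative: 92
Frame 8: SPARE (0+10=10). 10 + next roll (8) = 18. Cumulative: 110
Frame 9: OPEN (8+0=8). Cumulative: 118
Frame 10: SPARE. Sum of all frame-10 rolls (2+8+3) = 13. Cumulative: 131

Answer: 26 43 50 70 80 86 92 110 118 131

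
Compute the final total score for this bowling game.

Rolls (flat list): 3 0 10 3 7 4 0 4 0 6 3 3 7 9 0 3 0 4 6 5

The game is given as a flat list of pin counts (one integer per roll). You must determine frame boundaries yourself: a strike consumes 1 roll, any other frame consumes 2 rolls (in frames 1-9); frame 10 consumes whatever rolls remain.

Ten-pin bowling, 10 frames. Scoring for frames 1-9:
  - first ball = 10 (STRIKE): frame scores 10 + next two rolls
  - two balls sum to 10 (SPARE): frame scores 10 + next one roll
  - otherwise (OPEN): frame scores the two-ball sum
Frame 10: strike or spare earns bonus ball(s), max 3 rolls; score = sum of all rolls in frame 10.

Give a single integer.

Frame 1: OPEN (3+0=3). Cumulative: 3
Frame 2: STRIKE. 10 + next two rolls (3+7) = 20. Cumulative: 23
Frame 3: SPARE (3+7=10). 10 + next roll (4) = 14. Cumulative: 37
Frame 4: OPEN (4+0=4). Cumulative: 41
Frame 5: OPEN (4+0=4). Cumulative: 45
Frame 6: OPEN (6+3=9). Cumulative: 54
Frame 7: SPARE (3+7=10). 10 + next roll (9) = 19. Cumulative: 73
Frame 8: OPEN (9+0=9). Cumulative: 82
Frame 9: OPEN (3+0=3). Cumulative: 85
Frame 10: SPARE. Sum of all frame-10 rolls (4+6+5) = 15. Cumulative: 100

Answer: 100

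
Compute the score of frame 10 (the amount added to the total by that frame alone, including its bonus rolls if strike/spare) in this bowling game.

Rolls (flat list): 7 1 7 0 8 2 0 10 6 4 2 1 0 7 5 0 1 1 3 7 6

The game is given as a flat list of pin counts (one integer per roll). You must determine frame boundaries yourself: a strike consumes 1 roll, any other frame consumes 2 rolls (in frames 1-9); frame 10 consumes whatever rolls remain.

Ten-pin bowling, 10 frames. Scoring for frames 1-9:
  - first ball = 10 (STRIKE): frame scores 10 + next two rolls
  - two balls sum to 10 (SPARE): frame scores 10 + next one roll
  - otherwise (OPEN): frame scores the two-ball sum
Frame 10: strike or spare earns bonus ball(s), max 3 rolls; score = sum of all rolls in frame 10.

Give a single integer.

Frame 1: OPEN (7+1=8). Cumulative: 8
Frame 2: OPEN (7+0=7). Cumulative: 15
Frame 3: SPARE (8+2=10). 10 + next roll (0) = 10. Cumulative: 25
Frame 4: SPARE (0+10=10). 10 + next roll (6) = 16. Cumulative: 41
Frame 5: SPARE (6+4=10). 10 + next roll (2) = 12. Cumulative: 53
Frame 6: OPEN (2+1=3). Cumulative: 56
Frame 7: OPEN (0+7=7). Cumulative: 63
Frame 8: OPEN (5+0=5). Cumulative: 68
Frame 9: OPEN (1+1=2). Cumulative: 70
Frame 10: SPARE. Sum of all frame-10 rolls (3+7+6) = 16. Cumulative: 86

Answer: 16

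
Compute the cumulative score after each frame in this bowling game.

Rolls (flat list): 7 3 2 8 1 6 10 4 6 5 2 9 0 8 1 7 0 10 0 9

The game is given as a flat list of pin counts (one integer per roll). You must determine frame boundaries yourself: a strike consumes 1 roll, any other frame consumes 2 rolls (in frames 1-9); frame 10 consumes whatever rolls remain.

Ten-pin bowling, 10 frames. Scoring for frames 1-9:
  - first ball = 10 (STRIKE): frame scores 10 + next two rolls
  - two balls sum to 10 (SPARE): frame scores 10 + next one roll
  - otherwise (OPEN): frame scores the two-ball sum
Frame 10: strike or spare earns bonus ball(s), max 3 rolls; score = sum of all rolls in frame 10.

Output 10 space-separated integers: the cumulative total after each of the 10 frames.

Frame 1: SPARE (7+3=10). 10 + next roll (2) = 12. Cumulative: 12
Frame 2: SPARE (2+8=10). 10 + next roll (1) = 11. Cumulative: 23
Frame 3: OPEN (1+6=7). Cumulative: 30
Frame 4: STRIKE. 10 + next two rolls (4+6) = 20. Cumulative: 50
Frame 5: SPARE (4+6=10). 10 + next roll (5) = 15. Cumulative: 65
Frame 6: OPEN (5+2=7). Cumulative: 72
Frame 7: OPEN (9+0=9). Cumulative: 81
Frame 8: OPEN (8+1=9). Cumulative: 90
Frame 9: OPEN (7+0=7). Cumulative: 97
Frame 10: STRIKE. Sum of all frame-10 rolls (10+0+9) = 19. Cumulative: 116

Answer: 12 23 30 50 65 72 81 90 97 116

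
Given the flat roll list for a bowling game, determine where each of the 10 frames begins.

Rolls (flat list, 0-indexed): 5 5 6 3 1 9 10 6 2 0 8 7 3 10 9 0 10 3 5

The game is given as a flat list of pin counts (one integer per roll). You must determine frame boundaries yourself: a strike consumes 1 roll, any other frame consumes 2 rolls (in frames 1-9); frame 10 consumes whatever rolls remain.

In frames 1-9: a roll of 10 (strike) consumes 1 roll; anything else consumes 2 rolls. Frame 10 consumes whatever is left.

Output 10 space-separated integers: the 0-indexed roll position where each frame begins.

Answer: 0 2 4 6 7 9 11 13 14 16

Derivation:
Frame 1 starts at roll index 0: rolls=5,5 (sum=10), consumes 2 rolls
Frame 2 starts at roll index 2: rolls=6,3 (sum=9), consumes 2 rolls
Frame 3 starts at roll index 4: rolls=1,9 (sum=10), consumes 2 rolls
Frame 4 starts at roll index 6: roll=10 (strike), consumes 1 roll
Frame 5 starts at roll index 7: rolls=6,2 (sum=8), consumes 2 rolls
Frame 6 starts at roll index 9: rolls=0,8 (sum=8), consumes 2 rolls
Frame 7 starts at roll index 11: rolls=7,3 (sum=10), consumes 2 rolls
Frame 8 starts at roll index 13: roll=10 (strike), consumes 1 roll
Frame 9 starts at roll index 14: rolls=9,0 (sum=9), consumes 2 rolls
Frame 10 starts at roll index 16: 3 remaining rolls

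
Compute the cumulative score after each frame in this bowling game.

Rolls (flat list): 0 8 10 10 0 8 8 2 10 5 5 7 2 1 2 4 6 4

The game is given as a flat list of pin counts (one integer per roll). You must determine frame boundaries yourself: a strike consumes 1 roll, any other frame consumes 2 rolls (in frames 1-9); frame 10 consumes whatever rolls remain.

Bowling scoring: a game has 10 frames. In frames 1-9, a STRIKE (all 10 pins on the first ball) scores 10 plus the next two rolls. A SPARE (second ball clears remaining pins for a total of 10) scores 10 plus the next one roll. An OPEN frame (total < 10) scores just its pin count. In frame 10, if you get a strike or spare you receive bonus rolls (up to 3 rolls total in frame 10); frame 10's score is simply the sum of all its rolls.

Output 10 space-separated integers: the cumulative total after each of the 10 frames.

Frame 1: OPEN (0+8=8). Cumulative: 8
Frame 2: STRIKE. 10 + next two rolls (10+0) = 20. Cumulative: 28
Frame 3: STRIKE. 10 + next two rolls (0+8) = 18. Cumulative: 46
Frame 4: OPEN (0+8=8). Cumulative: 54
Frame 5: SPARE (8+2=10). 10 + next roll (10) = 20. Cumulative: 74
Frame 6: STRIKE. 10 + next two rolls (5+5) = 20. Cumulative: 94
Frame 7: SPARE (5+5=10). 10 + next roll (7) = 17. Cumulative: 111
Frame 8: OPEN (7+2=9). Cumulative: 120
Frame 9: OPEN (1+2=3). Cumulative: 123
Frame 10: SPARE. Sum of all frame-10 rolls (4+6+4) = 14. Cumulative: 137

Answer: 8 28 46 54 74 94 111 120 123 137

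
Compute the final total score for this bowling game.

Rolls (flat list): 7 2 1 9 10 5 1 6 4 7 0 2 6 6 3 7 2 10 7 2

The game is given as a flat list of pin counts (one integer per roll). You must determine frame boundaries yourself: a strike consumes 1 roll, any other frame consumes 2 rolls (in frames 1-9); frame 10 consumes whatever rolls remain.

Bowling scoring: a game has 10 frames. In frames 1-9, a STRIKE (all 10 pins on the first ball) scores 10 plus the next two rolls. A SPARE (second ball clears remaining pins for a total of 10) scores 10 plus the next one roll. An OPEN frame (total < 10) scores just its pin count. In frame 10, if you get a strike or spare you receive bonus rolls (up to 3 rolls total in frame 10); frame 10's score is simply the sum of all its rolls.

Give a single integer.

Answer: 120

Derivation:
Frame 1: OPEN (7+2=9). Cumulative: 9
Frame 2: SPARE (1+9=10). 10 + next roll (10) = 20. Cumulative: 29
Frame 3: STRIKE. 10 + next two rolls (5+1) = 16. Cumulative: 45
Frame 4: OPEN (5+1=6). Cumulative: 51
Frame 5: SPARE (6+4=10). 10 + next roll (7) = 17. Cumulative: 68
Frame 6: OPEN (7+0=7). Cumulative: 75
Frame 7: OPEN (2+6=8). Cumulative: 83
Frame 8: OPEN (6+3=9). Cumulative: 92
Frame 9: OPEN (7+2=9). Cumulative: 101
Frame 10: STRIKE. Sum of all frame-10 rolls (10+7+2) = 19. Cumulative: 120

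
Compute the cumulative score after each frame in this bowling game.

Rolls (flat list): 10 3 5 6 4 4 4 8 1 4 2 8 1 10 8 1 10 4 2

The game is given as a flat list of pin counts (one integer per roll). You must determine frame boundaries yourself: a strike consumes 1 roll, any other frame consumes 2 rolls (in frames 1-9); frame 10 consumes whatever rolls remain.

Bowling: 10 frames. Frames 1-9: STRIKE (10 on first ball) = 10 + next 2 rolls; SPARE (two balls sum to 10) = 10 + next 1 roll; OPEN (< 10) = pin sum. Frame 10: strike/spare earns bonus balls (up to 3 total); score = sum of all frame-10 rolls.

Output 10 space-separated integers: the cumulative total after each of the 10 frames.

Frame 1: STRIKE. 10 + next two rolls (3+5) = 18. Cumulative: 18
Frame 2: OPEN (3+5=8). Cumulative: 26
Frame 3: SPARE (6+4=10). 10 + next roll (4) = 14. Cumulative: 40
Frame 4: OPEN (4+4=8). Cumulative: 48
Frame 5: OPEN (8+1=9). Cumulative: 57
Frame 6: OPEN (4+2=6). Cumulative: 63
Frame 7: OPEN (8+1=9). Cumulative: 72
Frame 8: STRIKE. 10 + next two rolls (8+1) = 19. Cumulative: 91
Frame 9: OPEN (8+1=9). Cumulative: 100
Frame 10: STRIKE. Sum of all frame-10 rolls (10+4+2) = 16. Cumulative: 116

Answer: 18 26 40 48 57 63 72 91 100 116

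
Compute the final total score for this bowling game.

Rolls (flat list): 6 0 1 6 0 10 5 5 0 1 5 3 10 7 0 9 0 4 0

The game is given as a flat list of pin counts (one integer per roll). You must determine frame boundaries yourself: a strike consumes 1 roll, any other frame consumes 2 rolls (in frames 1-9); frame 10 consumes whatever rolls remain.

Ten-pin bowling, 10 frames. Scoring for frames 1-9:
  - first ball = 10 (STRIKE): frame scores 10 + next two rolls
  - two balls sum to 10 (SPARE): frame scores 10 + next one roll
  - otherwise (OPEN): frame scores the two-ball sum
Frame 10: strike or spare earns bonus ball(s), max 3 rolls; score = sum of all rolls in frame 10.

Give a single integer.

Frame 1: OPEN (6+0=6). Cumulative: 6
Frame 2: OPEN (1+6=7). Cumulative: 13
Frame 3: SPARE (0+10=10). 10 + next roll (5) = 15. Cumulative: 28
Frame 4: SPARE (5+5=10). 10 + next roll (0) = 10. Cumulative: 38
Frame 5: OPEN (0+1=1). Cumulative: 39
Frame 6: OPEN (5+3=8). Cumulative: 47
Frame 7: STRIKE. 10 + next two rolls (7+0) = 17. Cumulative: 64
Frame 8: OPEN (7+0=7). Cumulative: 71
Frame 9: OPEN (9+0=9). Cumulative: 80
Frame 10: OPEN. Sum of all frame-10 rolls (4+0) = 4. Cumulative: 84

Answer: 84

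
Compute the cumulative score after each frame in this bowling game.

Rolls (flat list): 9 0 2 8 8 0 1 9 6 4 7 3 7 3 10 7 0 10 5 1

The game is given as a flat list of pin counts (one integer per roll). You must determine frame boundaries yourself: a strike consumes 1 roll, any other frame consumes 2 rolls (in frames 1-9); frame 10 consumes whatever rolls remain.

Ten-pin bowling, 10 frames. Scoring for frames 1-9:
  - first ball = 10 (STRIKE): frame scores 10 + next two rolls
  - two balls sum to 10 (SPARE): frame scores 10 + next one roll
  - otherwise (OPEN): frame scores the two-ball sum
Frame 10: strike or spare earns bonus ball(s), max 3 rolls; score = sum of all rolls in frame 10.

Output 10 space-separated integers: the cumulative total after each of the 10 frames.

Frame 1: OPEN (9+0=9). Cumulative: 9
Frame 2: SPARE (2+8=10). 10 + next roll (8) = 18. Cumulative: 27
Frame 3: OPEN (8+0=8). Cumulative: 35
Frame 4: SPARE (1+9=10). 10 + next roll (6) = 16. Cumulative: 51
Frame 5: SPARE (6+4=10). 10 + next roll (7) = 17. Cumulative: 68
Frame 6: SPARE (7+3=10). 10 + next roll (7) = 17. Cumulative: 85
Frame 7: SPARE (7+3=10). 10 + next roll (10) = 20. Cumulative: 105
Frame 8: STRIKE. 10 + next two rolls (7+0) = 17. Cumulative: 122
Frame 9: OPEN (7+0=7). Cumulative: 129
Frame 10: STRIKE. Sum of all frame-10 rolls (10+5+1) = 16. Cumulative: 145

Answer: 9 27 35 51 68 85 105 122 129 145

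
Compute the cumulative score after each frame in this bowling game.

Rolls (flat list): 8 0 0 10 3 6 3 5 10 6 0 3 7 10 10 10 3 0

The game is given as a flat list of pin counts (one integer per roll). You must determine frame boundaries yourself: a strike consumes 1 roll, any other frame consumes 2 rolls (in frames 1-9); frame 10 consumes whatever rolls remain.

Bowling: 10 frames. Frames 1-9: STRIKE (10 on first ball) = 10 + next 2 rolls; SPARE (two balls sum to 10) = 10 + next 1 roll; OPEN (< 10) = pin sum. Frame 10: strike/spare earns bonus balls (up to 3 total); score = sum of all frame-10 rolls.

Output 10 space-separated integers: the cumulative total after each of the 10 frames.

Frame 1: OPEN (8+0=8). Cumulative: 8
Frame 2: SPARE (0+10=10). 10 + next roll (3) = 13. Cumulative: 21
Frame 3: OPEN (3+6=9). Cumulative: 30
Frame 4: OPEN (3+5=8). Cumulative: 38
Frame 5: STRIKE. 10 + next two rolls (6+0) = 16. Cumulative: 54
Frame 6: OPEN (6+0=6). Cumulative: 60
Frame 7: SPARE (3+7=10). 10 + next roll (10) = 20. Cumulative: 80
Frame 8: STRIKE. 10 + next two rolls (10+10) = 30. Cumulative: 110
Frame 9: STRIKE. 10 + next two rolls (10+3) = 23. Cumulative: 133
Frame 10: STRIKE. Sum of all frame-10 rolls (10+3+0) = 13. Cumulative: 146

Answer: 8 21 30 38 54 60 80 110 133 146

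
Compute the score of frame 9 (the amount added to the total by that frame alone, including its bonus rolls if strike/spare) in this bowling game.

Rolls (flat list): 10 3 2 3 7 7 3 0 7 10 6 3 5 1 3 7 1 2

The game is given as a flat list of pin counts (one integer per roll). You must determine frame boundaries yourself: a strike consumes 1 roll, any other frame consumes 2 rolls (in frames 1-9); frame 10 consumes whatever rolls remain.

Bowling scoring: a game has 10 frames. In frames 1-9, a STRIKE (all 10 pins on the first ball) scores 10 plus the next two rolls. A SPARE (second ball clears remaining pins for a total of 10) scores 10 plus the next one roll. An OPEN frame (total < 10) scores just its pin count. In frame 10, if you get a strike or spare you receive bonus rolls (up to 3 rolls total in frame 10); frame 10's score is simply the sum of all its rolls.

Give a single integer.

Answer: 11

Derivation:
Frame 1: STRIKE. 10 + next two rolls (3+2) = 15. Cumulative: 15
Frame 2: OPEN (3+2=5). Cumulative: 20
Frame 3: SPARE (3+7=10). 10 + next roll (7) = 17. Cumulative: 37
Frame 4: SPARE (7+3=10). 10 + next roll (0) = 10. Cumulative: 47
Frame 5: OPEN (0+7=7). Cumulative: 54
Frame 6: STRIKE. 10 + next two rolls (6+3) = 19. Cumulative: 73
Frame 7: OPEN (6+3=9). Cumulative: 82
Frame 8: OPEN (5+1=6). Cumulative: 88
Frame 9: SPARE (3+7=10). 10 + next roll (1) = 11. Cumulative: 99
Frame 10: OPEN. Sum of all frame-10 rolls (1+2) = 3. Cumulative: 102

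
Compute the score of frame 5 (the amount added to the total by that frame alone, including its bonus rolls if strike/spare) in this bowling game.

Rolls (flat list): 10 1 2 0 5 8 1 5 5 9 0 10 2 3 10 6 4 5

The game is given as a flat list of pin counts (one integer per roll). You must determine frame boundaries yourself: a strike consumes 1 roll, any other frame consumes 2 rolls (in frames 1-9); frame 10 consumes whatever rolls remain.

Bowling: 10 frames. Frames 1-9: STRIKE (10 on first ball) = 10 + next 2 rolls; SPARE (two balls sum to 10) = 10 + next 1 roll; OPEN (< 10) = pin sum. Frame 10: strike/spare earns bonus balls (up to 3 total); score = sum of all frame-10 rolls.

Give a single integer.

Frame 1: STRIKE. 10 + next two rolls (1+2) = 13. Cumulative: 13
Frame 2: OPEN (1+2=3). Cumulative: 16
Frame 3: OPEN (0+5=5). Cumulative: 21
Frame 4: OPEN (8+1=9). Cumulative: 30
Frame 5: SPARE (5+5=10). 10 + next roll (9) = 19. Cumulative: 49
Frame 6: OPEN (9+0=9). Cumulative: 58
Frame 7: STRIKE. 10 + next two rolls (2+3) = 15. Cumulative: 73

Answer: 19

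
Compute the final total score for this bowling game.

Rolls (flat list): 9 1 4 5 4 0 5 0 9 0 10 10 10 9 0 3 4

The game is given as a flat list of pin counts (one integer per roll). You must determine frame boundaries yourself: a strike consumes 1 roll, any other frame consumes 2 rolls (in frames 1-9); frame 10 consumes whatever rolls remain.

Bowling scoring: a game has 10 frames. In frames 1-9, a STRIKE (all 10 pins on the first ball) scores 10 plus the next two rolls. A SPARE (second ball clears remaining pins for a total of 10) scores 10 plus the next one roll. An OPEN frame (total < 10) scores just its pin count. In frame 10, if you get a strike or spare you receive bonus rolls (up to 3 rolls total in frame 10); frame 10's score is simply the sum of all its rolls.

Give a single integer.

Frame 1: SPARE (9+1=10). 10 + next roll (4) = 14. Cumulative: 14
Frame 2: OPEN (4+5=9). Cumulative: 23
Frame 3: OPEN (4+0=4). Cumulative: 27
Frame 4: OPEN (5+0=5). Cumulative: 32
Frame 5: OPEN (9+0=9). Cumulative: 41
Frame 6: STRIKE. 10 + next two rolls (10+10) = 30. Cumulative: 71
Frame 7: STRIKE. 10 + next two rolls (10+9) = 29. Cumulative: 100
Frame 8: STRIKE. 10 + next two rolls (9+0) = 19. Cumulative: 119
Frame 9: OPEN (9+0=9). Cumulative: 128
Frame 10: OPEN. Sum of all frame-10 rolls (3+4) = 7. Cumulative: 135

Answer: 135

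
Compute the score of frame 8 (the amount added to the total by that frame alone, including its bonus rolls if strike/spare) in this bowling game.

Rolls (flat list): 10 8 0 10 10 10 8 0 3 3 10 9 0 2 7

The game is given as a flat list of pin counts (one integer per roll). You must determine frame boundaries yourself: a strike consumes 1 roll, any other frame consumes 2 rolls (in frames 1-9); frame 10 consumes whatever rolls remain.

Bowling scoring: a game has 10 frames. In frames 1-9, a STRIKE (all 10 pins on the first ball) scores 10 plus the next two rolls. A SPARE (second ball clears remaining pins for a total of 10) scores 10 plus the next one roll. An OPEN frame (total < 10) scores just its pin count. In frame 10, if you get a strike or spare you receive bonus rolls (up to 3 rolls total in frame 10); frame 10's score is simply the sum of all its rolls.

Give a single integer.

Frame 1: STRIKE. 10 + next two rolls (8+0) = 18. Cumulative: 18
Frame 2: OPEN (8+0=8). Cumulative: 26
Frame 3: STRIKE. 10 + next two rolls (10+10) = 30. Cumulative: 56
Frame 4: STRIKE. 10 + next two rolls (10+8) = 28. Cumulative: 84
Frame 5: STRIKE. 10 + next two rolls (8+0) = 18. Cumulative: 102
Frame 6: OPEN (8+0=8). Cumulative: 110
Frame 7: OPEN (3+3=6). Cumulative: 116
Frame 8: STRIKE. 10 + next two rolls (9+0) = 19. Cumulative: 135
Frame 9: OPEN (9+0=9). Cumulative: 144
Frame 10: OPEN. Sum of all frame-10 rolls (2+7) = 9. Cumulative: 153

Answer: 19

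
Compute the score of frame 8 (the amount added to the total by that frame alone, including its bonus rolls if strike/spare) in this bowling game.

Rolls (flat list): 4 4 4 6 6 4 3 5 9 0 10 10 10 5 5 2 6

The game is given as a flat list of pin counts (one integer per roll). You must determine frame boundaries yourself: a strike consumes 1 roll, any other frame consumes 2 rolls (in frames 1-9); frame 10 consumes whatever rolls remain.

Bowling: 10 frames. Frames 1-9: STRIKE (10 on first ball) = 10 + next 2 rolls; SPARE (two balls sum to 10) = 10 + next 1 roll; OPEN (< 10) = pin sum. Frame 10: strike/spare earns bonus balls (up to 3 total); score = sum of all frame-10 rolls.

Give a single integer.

Answer: 20

Derivation:
Frame 1: OPEN (4+4=8). Cumulative: 8
Frame 2: SPARE (4+6=10). 10 + next roll (6) = 16. Cumulative: 24
Frame 3: SPARE (6+4=10). 10 + next roll (3) = 13. Cumulative: 37
Frame 4: OPEN (3+5=8). Cumulative: 45
Frame 5: OPEN (9+0=9). Cumulative: 54
Frame 6: STRIKE. 10 + next two rolls (10+10) = 30. Cumulative: 84
Frame 7: STRIKE. 10 + next two rolls (10+5) = 25. Cumulative: 109
Frame 8: STRIKE. 10 + next two rolls (5+5) = 20. Cumulative: 129
Frame 9: SPARE (5+5=10). 10 + next roll (2) = 12. Cumulative: 141
Frame 10: OPEN. Sum of all frame-10 rolls (2+6) = 8. Cumulative: 149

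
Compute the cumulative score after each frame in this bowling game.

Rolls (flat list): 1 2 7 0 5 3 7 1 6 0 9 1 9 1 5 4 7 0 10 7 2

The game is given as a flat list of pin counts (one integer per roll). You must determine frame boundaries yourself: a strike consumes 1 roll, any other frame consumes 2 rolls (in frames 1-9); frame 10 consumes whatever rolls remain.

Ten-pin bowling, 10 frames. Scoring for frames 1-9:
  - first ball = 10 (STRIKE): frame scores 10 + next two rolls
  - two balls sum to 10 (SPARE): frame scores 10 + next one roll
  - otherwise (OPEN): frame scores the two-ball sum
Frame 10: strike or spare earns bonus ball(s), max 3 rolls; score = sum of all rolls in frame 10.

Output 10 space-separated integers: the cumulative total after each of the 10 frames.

Frame 1: OPEN (1+2=3). Cumulative: 3
Frame 2: OPEN (7+0=7). Cumulative: 10
Frame 3: OPEN (5+3=8). Cumulative: 18
Frame 4: OPEN (7+1=8). Cumulative: 26
Frame 5: OPEN (6+0=6). Cumulative: 32
Frame 6: SPARE (9+1=10). 10 + next roll (9) = 19. Cumulative: 51
Frame 7: SPARE (9+1=10). 10 + next roll (5) = 15. Cumulative: 66
Frame 8: OPEN (5+4=9). Cumulative: 75
Frame 9: OPEN (7+0=7). Cumulative: 82
Frame 10: STRIKE. Sum of all frame-10 rolls (10+7+2) = 19. Cumulative: 101

Answer: 3 10 18 26 32 51 66 75 82 101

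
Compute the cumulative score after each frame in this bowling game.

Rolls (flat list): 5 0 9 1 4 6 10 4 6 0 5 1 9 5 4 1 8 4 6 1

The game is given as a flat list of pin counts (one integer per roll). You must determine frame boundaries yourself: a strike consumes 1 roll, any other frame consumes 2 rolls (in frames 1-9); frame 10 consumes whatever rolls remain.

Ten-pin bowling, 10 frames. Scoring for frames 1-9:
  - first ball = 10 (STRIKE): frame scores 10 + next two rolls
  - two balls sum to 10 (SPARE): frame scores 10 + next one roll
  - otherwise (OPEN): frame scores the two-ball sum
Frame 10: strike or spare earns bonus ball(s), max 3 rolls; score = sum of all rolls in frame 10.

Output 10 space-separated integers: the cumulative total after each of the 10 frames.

Frame 1: OPEN (5+0=5). Cumulative: 5
Frame 2: SPARE (9+1=10). 10 + next roll (4) = 14. Cumulative: 19
Frame 3: SPARE (4+6=10). 10 + next roll (10) = 20. Cumulative: 39
Frame 4: STRIKE. 10 + next two rolls (4+6) = 20. Cumulative: 59
Frame 5: SPARE (4+6=10). 10 + next roll (0) = 10. Cumulative: 69
Frame 6: OPEN (0+5=5). Cumulative: 74
Frame 7: SPARE (1+9=10). 10 + next roll (5) = 15. Cumulative: 89
Frame 8: OPEN (5+4=9). Cumulative: 98
Frame 9: OPEN (1+8=9). Cumulative: 107
Frame 10: SPARE. Sum of all frame-10 rolls (4+6+1) = 11. Cumulative: 118

Answer: 5 19 39 59 69 74 89 98 107 118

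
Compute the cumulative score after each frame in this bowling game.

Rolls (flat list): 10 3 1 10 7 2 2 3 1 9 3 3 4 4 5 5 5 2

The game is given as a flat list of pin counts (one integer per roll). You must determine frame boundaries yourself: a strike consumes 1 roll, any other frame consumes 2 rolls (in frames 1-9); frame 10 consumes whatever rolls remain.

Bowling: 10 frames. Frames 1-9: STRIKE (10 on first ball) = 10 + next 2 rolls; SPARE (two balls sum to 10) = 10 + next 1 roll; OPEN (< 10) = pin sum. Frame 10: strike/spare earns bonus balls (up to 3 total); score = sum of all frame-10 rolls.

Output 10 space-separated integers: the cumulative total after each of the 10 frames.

Answer: 14 18 37 46 51 64 70 78 93 100

Derivation:
Frame 1: STRIKE. 10 + next two rolls (3+1) = 14. Cumulative: 14
Frame 2: OPEN (3+1=4). Cumulative: 18
Frame 3: STRIKE. 10 + next two rolls (7+2) = 19. Cumulative: 37
Frame 4: OPEN (7+2=9). Cumulative: 46
Frame 5: OPEN (2+3=5). Cumulative: 51
Frame 6: SPARE (1+9=10). 10 + next roll (3) = 13. Cumulative: 64
Frame 7: OPEN (3+3=6). Cumulative: 70
Frame 8: OPEN (4+4=8). Cumulative: 78
Frame 9: SPARE (5+5=10). 10 + next roll (5) = 15. Cumulative: 93
Frame 10: OPEN. Sum of all frame-10 rolls (5+2) = 7. Cumulative: 100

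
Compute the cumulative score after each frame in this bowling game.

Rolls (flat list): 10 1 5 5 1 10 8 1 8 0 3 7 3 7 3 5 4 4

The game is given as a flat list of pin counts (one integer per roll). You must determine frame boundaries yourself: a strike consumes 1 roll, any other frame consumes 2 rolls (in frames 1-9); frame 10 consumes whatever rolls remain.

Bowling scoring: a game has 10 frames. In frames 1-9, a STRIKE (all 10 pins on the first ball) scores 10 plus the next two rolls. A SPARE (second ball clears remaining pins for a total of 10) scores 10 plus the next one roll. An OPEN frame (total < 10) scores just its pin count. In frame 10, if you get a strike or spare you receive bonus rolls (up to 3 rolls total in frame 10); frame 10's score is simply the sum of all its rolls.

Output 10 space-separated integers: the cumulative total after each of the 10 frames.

Frame 1: STRIKE. 10 + next two rolls (1+5) = 16. Cumulative: 16
Frame 2: OPEN (1+5=6). Cumulative: 22
Frame 3: OPEN (5+1=6). Cumulative: 28
Frame 4: STRIKE. 10 + next two rolls (8+1) = 19. Cumulative: 47
Frame 5: OPEN (8+1=9). Cumulative: 56
Frame 6: OPEN (8+0=8). Cumulative: 64
Frame 7: SPARE (3+7=10). 10 + next roll (3) = 13. Cumulative: 77
Frame 8: SPARE (3+7=10). 10 + next roll (3) = 13. Cumulative: 90
Frame 9: OPEN (3+5=8). Cumulative: 98
Frame 10: OPEN. Sum of all frame-10 rolls (4+4) = 8. Cumulative: 106

Answer: 16 22 28 47 56 64 77 90 98 106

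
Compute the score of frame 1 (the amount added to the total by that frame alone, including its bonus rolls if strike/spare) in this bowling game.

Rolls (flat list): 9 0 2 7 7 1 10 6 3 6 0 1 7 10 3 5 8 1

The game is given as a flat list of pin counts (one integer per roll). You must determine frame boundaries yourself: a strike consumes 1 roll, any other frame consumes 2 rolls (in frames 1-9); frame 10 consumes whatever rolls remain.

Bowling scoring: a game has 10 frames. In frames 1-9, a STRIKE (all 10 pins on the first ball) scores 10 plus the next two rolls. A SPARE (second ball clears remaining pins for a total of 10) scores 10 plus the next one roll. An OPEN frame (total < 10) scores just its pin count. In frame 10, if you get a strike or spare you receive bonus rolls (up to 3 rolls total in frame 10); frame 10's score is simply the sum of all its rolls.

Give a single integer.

Answer: 9

Derivation:
Frame 1: OPEN (9+0=9). Cumulative: 9
Frame 2: OPEN (2+7=9). Cumulative: 18
Frame 3: OPEN (7+1=8). Cumulative: 26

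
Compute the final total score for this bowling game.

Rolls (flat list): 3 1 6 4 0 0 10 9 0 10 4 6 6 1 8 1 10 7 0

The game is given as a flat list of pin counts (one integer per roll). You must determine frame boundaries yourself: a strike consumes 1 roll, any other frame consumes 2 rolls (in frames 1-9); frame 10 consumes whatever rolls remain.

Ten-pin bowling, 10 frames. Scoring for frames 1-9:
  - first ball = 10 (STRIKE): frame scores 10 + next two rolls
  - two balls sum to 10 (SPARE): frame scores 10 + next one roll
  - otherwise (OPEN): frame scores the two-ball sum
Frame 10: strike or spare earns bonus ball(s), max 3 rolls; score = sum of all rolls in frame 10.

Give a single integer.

Frame 1: OPEN (3+1=4). Cumulative: 4
Frame 2: SPARE (6+4=10). 10 + next roll (0) = 10. Cumulative: 14
Frame 3: OPEN (0+0=0). Cumulative: 14
Frame 4: STRIKE. 10 + next two rolls (9+0) = 19. Cumulative: 33
Frame 5: OPEN (9+0=9). Cumulative: 42
Frame 6: STRIKE. 10 + next two rolls (4+6) = 20. Cumulative: 62
Frame 7: SPARE (4+6=10). 10 + next roll (6) = 16. Cumulative: 78
Frame 8: OPEN (6+1=7). Cumulative: 85
Frame 9: OPEN (8+1=9). Cumulative: 94
Frame 10: STRIKE. Sum of all frame-10 rolls (10+7+0) = 17. Cumulative: 111

Answer: 111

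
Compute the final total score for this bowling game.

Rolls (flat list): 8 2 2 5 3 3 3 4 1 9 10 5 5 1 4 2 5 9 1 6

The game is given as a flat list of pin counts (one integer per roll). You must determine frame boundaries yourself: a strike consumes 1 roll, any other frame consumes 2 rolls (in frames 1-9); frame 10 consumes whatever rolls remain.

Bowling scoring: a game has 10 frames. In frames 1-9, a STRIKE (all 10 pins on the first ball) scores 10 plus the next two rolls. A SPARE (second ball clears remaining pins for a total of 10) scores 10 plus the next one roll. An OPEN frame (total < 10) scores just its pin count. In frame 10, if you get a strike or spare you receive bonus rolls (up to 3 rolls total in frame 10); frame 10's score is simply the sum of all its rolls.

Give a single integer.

Frame 1: SPARE (8+2=10). 10 + next roll (2) = 12. Cumulative: 12
Frame 2: OPEN (2+5=7). Cumulative: 19
Frame 3: OPEN (3+3=6). Cumulative: 25
Frame 4: OPEN (3+4=7). Cumulative: 32
Frame 5: SPARE (1+9=10). 10 + next roll (10) = 20. Cumulative: 52
Frame 6: STRIKE. 10 + next two rolls (5+5) = 20. Cumulative: 72
Frame 7: SPARE (5+5=10). 10 + next roll (1) = 11. Cumulative: 83
Frame 8: OPEN (1+4=5). Cumulative: 88
Frame 9: OPEN (2+5=7). Cumulative: 95
Frame 10: SPARE. Sum of all frame-10 rolls (9+1+6) = 16. Cumulative: 111

Answer: 111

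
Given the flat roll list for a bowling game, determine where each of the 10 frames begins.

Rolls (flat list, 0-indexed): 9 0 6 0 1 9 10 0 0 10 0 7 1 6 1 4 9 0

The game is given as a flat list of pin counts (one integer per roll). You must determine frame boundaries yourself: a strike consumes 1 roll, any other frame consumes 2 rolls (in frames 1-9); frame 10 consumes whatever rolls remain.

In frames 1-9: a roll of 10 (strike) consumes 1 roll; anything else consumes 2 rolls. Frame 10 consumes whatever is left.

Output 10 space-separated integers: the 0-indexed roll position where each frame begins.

Answer: 0 2 4 6 7 9 10 12 14 16

Derivation:
Frame 1 starts at roll index 0: rolls=9,0 (sum=9), consumes 2 rolls
Frame 2 starts at roll index 2: rolls=6,0 (sum=6), consumes 2 rolls
Frame 3 starts at roll index 4: rolls=1,9 (sum=10), consumes 2 rolls
Frame 4 starts at roll index 6: roll=10 (strike), consumes 1 roll
Frame 5 starts at roll index 7: rolls=0,0 (sum=0), consumes 2 rolls
Frame 6 starts at roll index 9: roll=10 (strike), consumes 1 roll
Frame 7 starts at roll index 10: rolls=0,7 (sum=7), consumes 2 rolls
Frame 8 starts at roll index 12: rolls=1,6 (sum=7), consumes 2 rolls
Frame 9 starts at roll index 14: rolls=1,4 (sum=5), consumes 2 rolls
Frame 10 starts at roll index 16: 2 remaining rolls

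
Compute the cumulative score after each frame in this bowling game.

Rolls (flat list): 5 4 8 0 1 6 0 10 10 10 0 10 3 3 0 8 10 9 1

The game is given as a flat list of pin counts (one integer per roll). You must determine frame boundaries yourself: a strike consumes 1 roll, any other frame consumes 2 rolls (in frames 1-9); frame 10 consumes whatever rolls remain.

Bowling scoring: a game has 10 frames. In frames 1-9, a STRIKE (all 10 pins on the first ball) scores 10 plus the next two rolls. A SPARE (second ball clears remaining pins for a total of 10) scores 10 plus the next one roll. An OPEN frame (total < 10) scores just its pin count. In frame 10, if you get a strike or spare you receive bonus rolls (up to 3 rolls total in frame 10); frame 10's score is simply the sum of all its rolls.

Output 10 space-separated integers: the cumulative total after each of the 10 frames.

Answer: 9 17 24 44 64 84 97 103 111 131

Derivation:
Frame 1: OPEN (5+4=9). Cumulative: 9
Frame 2: OPEN (8+0=8). Cumulative: 17
Frame 3: OPEN (1+6=7). Cumulative: 24
Frame 4: SPARE (0+10=10). 10 + next roll (10) = 20. Cumulative: 44
Frame 5: STRIKE. 10 + next two rolls (10+0) = 20. Cumulative: 64
Frame 6: STRIKE. 10 + next two rolls (0+10) = 20. Cumulative: 84
Frame 7: SPARE (0+10=10). 10 + next roll (3) = 13. Cumulative: 97
Frame 8: OPEN (3+3=6). Cumulative: 103
Frame 9: OPEN (0+8=8). Cumulative: 111
Frame 10: STRIKE. Sum of all frame-10 rolls (10+9+1) = 20. Cumulative: 131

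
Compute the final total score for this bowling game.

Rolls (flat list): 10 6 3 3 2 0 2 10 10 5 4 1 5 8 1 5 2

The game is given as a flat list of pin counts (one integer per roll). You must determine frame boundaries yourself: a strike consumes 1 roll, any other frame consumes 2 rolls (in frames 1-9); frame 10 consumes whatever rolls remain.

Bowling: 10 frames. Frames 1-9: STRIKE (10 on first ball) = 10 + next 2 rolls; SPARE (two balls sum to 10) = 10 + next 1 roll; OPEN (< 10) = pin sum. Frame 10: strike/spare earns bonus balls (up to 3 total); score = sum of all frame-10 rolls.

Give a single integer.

Frame 1: STRIKE. 10 + next two rolls (6+3) = 19. Cumulative: 19
Frame 2: OPEN (6+3=9). Cumulative: 28
Frame 3: OPEN (3+2=5). Cumulative: 33
Frame 4: OPEN (0+2=2). Cumulative: 35
Frame 5: STRIKE. 10 + next two rolls (10+5) = 25. Cumulative: 60
Frame 6: STRIKE. 10 + next two rolls (5+4) = 19. Cumulative: 79
Frame 7: OPEN (5+4=9). Cumulative: 88
Frame 8: OPEN (1+5=6). Cumulative: 94
Frame 9: OPEN (8+1=9). Cumulative: 103
Frame 10: OPEN. Sum of all frame-10 rolls (5+2) = 7. Cumulative: 110

Answer: 110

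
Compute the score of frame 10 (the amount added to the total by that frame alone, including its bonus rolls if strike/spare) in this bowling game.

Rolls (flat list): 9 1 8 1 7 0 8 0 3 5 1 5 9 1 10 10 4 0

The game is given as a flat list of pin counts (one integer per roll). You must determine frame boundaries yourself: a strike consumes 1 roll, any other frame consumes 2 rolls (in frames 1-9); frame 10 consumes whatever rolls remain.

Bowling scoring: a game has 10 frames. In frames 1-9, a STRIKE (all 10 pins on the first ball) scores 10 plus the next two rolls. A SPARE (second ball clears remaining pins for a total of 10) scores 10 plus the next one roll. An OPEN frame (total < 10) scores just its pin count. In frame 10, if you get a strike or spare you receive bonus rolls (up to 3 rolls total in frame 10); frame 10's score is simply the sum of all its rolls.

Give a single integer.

Frame 1: SPARE (9+1=10). 10 + next roll (8) = 18. Cumulative: 18
Frame 2: OPEN (8+1=9). Cumulative: 27
Frame 3: OPEN (7+0=7). Cumulative: 34
Frame 4: OPEN (8+0=8). Cumulative: 42
Frame 5: OPEN (3+5=8). Cumulative: 50
Frame 6: OPEN (1+5=6). Cumulative: 56
Frame 7: SPARE (9+1=10). 10 + next roll (10) = 20. Cumulative: 76
Frame 8: STRIKE. 10 + next two rolls (10+4) = 24. Cumulative: 100
Frame 9: STRIKE. 10 + next two rolls (4+0) = 14. Cumulative: 114
Frame 10: OPEN. Sum of all frame-10 rolls (4+0) = 4. Cumulative: 118

Answer: 4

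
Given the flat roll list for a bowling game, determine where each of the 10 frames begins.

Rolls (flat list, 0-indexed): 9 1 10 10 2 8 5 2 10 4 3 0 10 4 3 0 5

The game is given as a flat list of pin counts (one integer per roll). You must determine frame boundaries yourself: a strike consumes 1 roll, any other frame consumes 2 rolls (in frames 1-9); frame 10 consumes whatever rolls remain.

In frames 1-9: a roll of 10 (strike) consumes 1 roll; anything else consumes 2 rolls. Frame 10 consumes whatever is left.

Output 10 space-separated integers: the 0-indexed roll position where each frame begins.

Frame 1 starts at roll index 0: rolls=9,1 (sum=10), consumes 2 rolls
Frame 2 starts at roll index 2: roll=10 (strike), consumes 1 roll
Frame 3 starts at roll index 3: roll=10 (strike), consumes 1 roll
Frame 4 starts at roll index 4: rolls=2,8 (sum=10), consumes 2 rolls
Frame 5 starts at roll index 6: rolls=5,2 (sum=7), consumes 2 rolls
Frame 6 starts at roll index 8: roll=10 (strike), consumes 1 roll
Frame 7 starts at roll index 9: rolls=4,3 (sum=7), consumes 2 rolls
Frame 8 starts at roll index 11: rolls=0,10 (sum=10), consumes 2 rolls
Frame 9 starts at roll index 13: rolls=4,3 (sum=7), consumes 2 rolls
Frame 10 starts at roll index 15: 2 remaining rolls

Answer: 0 2 3 4 6 8 9 11 13 15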